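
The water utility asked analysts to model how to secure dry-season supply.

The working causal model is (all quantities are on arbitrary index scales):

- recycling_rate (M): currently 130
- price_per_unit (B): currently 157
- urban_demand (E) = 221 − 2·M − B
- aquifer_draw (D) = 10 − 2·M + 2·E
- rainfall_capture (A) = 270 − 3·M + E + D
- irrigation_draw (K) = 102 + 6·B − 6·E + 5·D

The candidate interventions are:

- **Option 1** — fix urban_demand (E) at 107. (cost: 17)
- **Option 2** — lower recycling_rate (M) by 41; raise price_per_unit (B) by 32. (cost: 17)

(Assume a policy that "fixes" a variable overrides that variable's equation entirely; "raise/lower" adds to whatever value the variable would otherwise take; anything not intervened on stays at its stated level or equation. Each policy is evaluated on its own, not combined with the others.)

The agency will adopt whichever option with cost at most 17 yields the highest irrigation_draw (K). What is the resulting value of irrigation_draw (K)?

222

Option 1 (E := 107):
  M = 130
  B = 157
  E = 107
  D = 10 − 2·130 + 2·107 = -36
  K = 102 + 6·157 − 6·107 + 5·(-36) = 222
Option 2 (M − 41, B + 32):
  M = 130 − 41 = 89
  B = 157 + 32 = 189
  E = 221 − 2·89 − 189 = -146
  D = 10 − 2·89 + 2·(-146) = -460
  K = 102 + 6·189 − 6·(-146) + 5·(-460) = -188
Comparing — Option 1: K=222, Option 2: K=-188. Highest is 222 (Option 1).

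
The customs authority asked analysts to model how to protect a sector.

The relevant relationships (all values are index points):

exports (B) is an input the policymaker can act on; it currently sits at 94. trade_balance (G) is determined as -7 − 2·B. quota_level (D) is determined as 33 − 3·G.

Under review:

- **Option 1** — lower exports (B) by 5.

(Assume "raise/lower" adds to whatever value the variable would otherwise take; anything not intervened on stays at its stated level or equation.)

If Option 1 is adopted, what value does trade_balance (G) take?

-185

Option 1 (B − 5):
  B = 94 − 5 = 89
  G = -7 − 2·89 = -185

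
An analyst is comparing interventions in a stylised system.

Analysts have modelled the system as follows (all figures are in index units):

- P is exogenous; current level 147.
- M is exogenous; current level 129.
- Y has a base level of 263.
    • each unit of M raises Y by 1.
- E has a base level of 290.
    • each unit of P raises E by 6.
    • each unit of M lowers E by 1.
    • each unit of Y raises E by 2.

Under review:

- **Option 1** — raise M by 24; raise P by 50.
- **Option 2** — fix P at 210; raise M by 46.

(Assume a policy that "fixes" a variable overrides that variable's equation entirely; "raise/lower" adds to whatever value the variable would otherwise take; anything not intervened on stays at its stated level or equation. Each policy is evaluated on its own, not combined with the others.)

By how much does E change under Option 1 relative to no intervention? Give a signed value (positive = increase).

324

Baseline:
  P = 147
  M = 129
  Y = 263 + 129 = 392
  E = 290 + 6·147 − 129 + 2·392 = 1827
Option 1 (M + 24, P + 50):
  P = 147 + 50 = 197
  M = 129 + 24 = 153
  Y = 263 + 153 = 416
  E = 290 + 6·197 − 153 + 2·416 = 2151
Change in E: 2151 − 1827 = 324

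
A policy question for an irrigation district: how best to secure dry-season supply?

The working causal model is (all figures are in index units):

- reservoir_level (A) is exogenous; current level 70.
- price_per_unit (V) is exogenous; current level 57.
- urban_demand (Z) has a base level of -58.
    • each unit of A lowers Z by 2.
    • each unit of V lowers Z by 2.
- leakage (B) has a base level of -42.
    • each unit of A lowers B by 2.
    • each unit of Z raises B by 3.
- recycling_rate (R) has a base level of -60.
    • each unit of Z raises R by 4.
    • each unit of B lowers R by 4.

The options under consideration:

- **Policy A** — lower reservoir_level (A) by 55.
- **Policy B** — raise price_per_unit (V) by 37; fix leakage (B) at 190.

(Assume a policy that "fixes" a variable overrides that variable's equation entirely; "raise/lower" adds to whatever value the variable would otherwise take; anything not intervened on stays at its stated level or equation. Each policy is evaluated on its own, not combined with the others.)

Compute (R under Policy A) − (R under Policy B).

4208

Policy A (A − 55):
  A = 70 − 55 = 15
  V = 57
  Z = -58 − 2·15 − 2·57 = -202
  B = -42 − 2·15 + 3·(-202) = -678
  R = -60 + 4·(-202) − 4·(-678) = 1844
Policy B (V + 37, B := 190):
  A = 70
  V = 57 + 37 = 94
  Z = -58 − 2·70 − 2·94 = -386
  B = 190
  R = -60 + 4·(-386) − 4·190 = -2364
R: 1844 − (-2364) = 4208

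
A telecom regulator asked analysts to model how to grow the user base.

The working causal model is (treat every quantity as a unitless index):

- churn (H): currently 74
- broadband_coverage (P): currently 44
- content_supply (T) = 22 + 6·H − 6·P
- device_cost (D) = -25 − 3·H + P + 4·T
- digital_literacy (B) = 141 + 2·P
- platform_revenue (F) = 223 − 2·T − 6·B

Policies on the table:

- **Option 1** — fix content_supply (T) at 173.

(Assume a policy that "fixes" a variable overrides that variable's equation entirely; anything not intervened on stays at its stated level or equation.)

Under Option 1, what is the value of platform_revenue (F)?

-1497

Option 1 (T := 173):
  H = 74
  P = 44
  T = 173
  B = 141 + 2·44 = 229
  F = 223 − 2·173 − 6·229 = -1497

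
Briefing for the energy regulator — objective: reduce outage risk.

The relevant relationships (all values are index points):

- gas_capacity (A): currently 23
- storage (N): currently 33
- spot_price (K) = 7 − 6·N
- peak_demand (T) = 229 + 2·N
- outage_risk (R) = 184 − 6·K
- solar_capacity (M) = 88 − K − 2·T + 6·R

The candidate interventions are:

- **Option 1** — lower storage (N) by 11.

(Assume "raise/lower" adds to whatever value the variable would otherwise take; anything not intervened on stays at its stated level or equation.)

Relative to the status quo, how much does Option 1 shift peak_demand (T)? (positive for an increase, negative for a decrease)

-22

Baseline:
  N = 33
  T = 229 + 2·33 = 295
Option 1 (N − 11):
  N = 33 − 11 = 22
  T = 229 + 2·22 = 273
Change in T: 273 − 295 = -22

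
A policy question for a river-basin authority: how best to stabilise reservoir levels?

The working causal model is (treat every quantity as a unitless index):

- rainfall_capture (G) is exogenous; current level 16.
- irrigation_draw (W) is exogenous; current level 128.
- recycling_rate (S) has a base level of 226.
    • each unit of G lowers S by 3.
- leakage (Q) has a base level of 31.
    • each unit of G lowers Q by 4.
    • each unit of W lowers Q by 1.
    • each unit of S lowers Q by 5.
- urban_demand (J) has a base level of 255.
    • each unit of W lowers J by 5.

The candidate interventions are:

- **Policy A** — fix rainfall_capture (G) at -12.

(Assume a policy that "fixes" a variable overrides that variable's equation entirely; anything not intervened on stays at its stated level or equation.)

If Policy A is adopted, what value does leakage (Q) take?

Policy A (G := -12):
  G = -12
  W = 128
  S = 226 − 3·(-12) = 262
  Q = 31 − 4·(-12) − 128 − 5·262 = -1359

-1359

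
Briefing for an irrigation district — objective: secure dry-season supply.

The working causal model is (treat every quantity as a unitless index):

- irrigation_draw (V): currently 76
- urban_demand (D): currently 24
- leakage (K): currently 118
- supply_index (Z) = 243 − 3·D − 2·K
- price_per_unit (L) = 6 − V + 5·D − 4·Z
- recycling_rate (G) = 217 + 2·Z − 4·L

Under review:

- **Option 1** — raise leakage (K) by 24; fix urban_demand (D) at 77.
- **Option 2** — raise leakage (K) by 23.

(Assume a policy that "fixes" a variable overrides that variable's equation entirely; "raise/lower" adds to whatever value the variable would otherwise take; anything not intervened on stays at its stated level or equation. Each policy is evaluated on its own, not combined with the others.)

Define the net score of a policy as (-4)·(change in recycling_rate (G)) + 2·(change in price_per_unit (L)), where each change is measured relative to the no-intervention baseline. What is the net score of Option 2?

Baseline:
  V = 76
  D = 24
  K = 118
  Z = 243 − 3·24 − 2·118 = -65
  L = 6 − 76 + 5·24 − 4·(-65) = 310
  G = 217 + 2·(-65) − 4·310 = -1153
Option 2 (K + 23):
  V = 76
  D = 24
  K = 118 + 23 = 141
  Z = 243 − 3·24 − 2·141 = -111
  L = 6 − 76 + 5·24 − 4·(-111) = 494
  G = 217 + 2·(-111) − 4·494 = -1981
ΔG = -1981 − (-1153) = -828; ΔL = 494 − 310 = 184
Score = (-4)·(-828) + 2·184 = 3680

3680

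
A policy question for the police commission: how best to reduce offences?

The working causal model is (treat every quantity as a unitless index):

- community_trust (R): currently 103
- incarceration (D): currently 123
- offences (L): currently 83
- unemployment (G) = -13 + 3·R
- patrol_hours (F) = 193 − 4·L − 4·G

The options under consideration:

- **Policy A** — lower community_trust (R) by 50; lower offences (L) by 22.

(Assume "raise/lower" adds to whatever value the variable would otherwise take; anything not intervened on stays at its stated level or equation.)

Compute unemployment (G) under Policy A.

146

Policy A (R − 50, L − 22):
  R = 103 − 50 = 53
  G = -13 + 3·53 = 146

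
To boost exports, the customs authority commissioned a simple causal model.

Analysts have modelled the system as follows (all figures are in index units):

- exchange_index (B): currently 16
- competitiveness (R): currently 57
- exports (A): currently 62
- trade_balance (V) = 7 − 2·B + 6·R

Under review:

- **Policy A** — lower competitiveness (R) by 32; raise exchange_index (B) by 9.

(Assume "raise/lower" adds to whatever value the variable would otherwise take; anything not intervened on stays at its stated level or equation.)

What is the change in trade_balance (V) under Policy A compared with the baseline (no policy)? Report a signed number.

Baseline:
  B = 16
  R = 57
  V = 7 − 2·16 + 6·57 = 317
Policy A (R − 32, B + 9):
  B = 16 + 9 = 25
  R = 57 − 32 = 25
  V = 7 − 2·25 + 6·25 = 107
Change in V: 107 − 317 = -210

-210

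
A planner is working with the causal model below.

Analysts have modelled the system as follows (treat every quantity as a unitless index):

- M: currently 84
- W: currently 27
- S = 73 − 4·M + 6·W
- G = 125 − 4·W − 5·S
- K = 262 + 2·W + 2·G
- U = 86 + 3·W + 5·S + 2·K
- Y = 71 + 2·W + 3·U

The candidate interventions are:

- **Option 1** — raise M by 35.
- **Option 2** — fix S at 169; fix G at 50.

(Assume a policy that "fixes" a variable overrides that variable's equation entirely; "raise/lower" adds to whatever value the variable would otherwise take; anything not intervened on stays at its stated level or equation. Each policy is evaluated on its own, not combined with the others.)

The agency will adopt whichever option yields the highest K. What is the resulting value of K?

2760

Option 1 (M + 35):
  M = 84 + 35 = 119
  W = 27
  S = 73 − 4·119 + 6·27 = -241
  G = 125 − 4·27 − 5·(-241) = 1222
  K = 262 + 2·27 + 2·1222 = 2760
Option 2 (S := 169, G := 50):
  M = 84
  W = 27
  S = 169
  G = 50
  K = 262 + 2·27 + 2·50 = 416
Comparing — Option 1: K=2760, Option 2: K=416. Highest is 2760 (Option 1).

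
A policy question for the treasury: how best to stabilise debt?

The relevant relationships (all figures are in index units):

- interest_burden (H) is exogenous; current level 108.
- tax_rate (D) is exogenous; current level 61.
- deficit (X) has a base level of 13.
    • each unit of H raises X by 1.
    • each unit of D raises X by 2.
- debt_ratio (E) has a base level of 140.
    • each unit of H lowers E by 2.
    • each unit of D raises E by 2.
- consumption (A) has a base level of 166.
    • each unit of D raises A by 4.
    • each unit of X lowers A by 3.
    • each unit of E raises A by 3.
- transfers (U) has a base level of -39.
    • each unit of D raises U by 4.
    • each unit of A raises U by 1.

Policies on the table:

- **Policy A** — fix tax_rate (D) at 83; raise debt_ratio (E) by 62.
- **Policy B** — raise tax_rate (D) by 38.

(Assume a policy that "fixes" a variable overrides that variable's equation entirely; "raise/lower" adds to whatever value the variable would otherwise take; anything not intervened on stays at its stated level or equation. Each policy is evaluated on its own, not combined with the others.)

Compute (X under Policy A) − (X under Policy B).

-32

Policy A (D := 83, E + 62):
  H = 108
  D = 83
  X = 13 + 108 + 2·83 = 287
Policy B (D + 38):
  H = 108
  D = 61 + 38 = 99
  X = 13 + 108 + 2·99 = 319
X: 287 − 319 = -32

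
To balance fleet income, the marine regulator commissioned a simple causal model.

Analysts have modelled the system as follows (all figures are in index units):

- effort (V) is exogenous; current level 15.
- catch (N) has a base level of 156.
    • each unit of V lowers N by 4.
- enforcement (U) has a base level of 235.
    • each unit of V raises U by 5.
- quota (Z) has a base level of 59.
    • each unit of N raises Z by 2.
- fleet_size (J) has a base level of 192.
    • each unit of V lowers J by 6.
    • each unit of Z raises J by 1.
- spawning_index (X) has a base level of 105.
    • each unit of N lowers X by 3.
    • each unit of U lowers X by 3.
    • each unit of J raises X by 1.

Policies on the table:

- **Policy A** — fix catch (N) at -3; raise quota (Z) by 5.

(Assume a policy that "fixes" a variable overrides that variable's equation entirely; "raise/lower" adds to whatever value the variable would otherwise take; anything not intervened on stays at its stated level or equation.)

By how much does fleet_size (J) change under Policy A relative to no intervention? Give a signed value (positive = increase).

-193

Baseline:
  V = 15
  N = 156 − 4·15 = 96
  Z = 59 + 2·96 = 251
  J = 192 − 6·15 + 251 = 353
Policy A (N := -3, Z + 5):
  V = 15
  N = -3
  Z = 59 + 2·(-3) (+5 from intervention) = 58
  J = 192 − 6·15 + 58 = 160
Change in J: 160 − 353 = -193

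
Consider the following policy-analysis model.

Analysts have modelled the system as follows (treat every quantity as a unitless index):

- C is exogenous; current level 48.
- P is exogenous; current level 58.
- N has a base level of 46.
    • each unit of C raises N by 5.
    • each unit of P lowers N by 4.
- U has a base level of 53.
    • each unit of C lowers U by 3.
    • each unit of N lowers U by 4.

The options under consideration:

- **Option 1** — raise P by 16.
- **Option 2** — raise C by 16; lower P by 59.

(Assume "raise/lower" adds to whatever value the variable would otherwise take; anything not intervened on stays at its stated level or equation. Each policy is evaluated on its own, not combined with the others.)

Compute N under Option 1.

-10

Option 1 (P + 16):
  C = 48
  P = 58 + 16 = 74
  N = 46 + 5·48 − 4·74 = -10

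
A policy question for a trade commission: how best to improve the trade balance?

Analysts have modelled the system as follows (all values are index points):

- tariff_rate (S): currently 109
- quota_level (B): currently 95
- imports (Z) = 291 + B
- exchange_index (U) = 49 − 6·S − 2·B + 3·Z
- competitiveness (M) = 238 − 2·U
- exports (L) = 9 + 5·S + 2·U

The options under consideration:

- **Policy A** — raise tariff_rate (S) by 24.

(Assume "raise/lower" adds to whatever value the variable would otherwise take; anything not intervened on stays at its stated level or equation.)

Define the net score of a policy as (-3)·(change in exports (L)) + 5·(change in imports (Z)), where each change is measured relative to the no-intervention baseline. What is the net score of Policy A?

Baseline:
  S = 109
  B = 95
  Z = 291 + 95 = 386
  U = 49 − 6·109 − 2·95 + 3·386 = 363
  L = 9 + 5·109 + 2·363 = 1280
Policy A (S + 24):
  S = 109 + 24 = 133
  B = 95
  Z = 291 + 95 = 386
  U = 49 − 6·133 − 2·95 + 3·386 = 219
  L = 9 + 5·133 + 2·219 = 1112
ΔL = 1112 − 1280 = -168; ΔZ = 386 − 386 = 0
Score = (-3)·(-168) + 5·0 = 504

504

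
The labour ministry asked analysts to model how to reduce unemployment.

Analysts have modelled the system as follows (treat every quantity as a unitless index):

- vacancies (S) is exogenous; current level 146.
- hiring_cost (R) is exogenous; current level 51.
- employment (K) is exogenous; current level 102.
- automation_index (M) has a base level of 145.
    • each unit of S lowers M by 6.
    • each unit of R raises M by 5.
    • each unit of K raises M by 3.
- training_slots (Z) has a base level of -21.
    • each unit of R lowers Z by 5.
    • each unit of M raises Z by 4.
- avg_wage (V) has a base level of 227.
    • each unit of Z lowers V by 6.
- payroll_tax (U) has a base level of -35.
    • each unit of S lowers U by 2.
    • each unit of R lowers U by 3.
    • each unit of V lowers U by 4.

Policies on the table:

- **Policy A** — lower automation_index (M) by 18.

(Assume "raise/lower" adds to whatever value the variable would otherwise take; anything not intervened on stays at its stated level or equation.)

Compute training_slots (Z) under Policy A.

Policy A (M − 18):
  S = 146
  R = 51
  K = 102
  M = 145 − 6·146 + 5·51 + 3·102 (−18 from intervention) = -188
  Z = -21 − 5·51 + 4·(-188) = -1028

-1028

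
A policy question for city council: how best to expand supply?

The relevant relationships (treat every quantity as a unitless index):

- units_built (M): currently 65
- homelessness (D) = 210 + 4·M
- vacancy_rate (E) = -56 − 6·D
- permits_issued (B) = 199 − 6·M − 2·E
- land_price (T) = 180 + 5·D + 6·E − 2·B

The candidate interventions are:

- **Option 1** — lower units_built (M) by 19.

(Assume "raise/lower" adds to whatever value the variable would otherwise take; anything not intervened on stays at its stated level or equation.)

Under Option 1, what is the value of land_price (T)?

Option 1 (M − 19):
  M = 65 − 19 = 46
  D = 210 + 4·46 = 394
  E = -56 − 6·394 = -2420
  B = 199 − 6·46 − 2·(-2420) = 4763
  T = 180 + 5·394 + 6·(-2420) − 2·4763 = -21896

-21896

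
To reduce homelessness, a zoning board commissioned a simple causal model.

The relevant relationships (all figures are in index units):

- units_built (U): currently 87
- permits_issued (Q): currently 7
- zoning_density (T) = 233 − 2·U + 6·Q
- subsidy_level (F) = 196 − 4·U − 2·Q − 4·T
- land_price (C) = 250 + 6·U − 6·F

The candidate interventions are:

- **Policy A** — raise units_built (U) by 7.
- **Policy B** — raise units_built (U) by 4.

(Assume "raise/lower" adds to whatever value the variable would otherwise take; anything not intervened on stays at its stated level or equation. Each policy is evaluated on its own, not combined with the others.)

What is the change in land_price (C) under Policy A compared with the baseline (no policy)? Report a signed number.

Baseline:
  U = 87
  Q = 7
  T = 233 − 2·87 + 6·7 = 101
  F = 196 − 4·87 − 2·7 − 4·101 = -570
  C = 250 + 6·87 − 6·(-570) = 4192
Policy A (U + 7):
  U = 87 + 7 = 94
  Q = 7
  T = 233 − 2·94 + 6·7 = 87
  F = 196 − 4·94 − 2·7 − 4·87 = -542
  C = 250 + 6·94 − 6·(-542) = 4066
Change in C: 4066 − 4192 = -126

-126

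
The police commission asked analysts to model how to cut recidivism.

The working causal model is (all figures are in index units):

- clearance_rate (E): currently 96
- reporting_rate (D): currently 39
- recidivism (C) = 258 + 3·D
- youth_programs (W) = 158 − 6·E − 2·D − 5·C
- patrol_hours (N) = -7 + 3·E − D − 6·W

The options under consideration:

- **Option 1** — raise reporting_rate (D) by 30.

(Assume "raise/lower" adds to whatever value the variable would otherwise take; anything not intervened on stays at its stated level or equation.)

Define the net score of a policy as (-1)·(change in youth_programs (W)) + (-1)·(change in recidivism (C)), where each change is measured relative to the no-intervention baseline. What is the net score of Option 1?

420

Baseline:
  E = 96
  D = 39
  C = 258 + 3·39 = 375
  W = 158 − 6·96 − 2·39 − 5·375 = -2371
Option 1 (D + 30):
  E = 96
  D = 39 + 30 = 69
  C = 258 + 3·69 = 465
  W = 158 − 6·96 − 2·69 − 5·465 = -2881
ΔW = -2881 − (-2371) = -510; ΔC = 465 − 375 = 90
Score = (-1)·(-510) + (-1)·90 = 420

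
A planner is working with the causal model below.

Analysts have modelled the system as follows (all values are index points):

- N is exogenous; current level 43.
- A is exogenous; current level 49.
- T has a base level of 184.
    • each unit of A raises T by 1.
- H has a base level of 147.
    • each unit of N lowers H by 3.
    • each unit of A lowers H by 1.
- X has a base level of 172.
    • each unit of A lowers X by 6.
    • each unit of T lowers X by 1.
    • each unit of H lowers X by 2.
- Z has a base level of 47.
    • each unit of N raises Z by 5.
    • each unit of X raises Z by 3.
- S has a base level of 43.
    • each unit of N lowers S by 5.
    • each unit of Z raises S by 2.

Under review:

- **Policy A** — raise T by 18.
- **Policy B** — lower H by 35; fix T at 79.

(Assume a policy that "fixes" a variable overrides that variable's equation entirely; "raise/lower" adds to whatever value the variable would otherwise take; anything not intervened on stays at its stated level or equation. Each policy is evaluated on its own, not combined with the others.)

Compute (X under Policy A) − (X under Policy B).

-242

Policy A (T + 18):
  N = 43
  A = 49
  T = 184 + 49 (+18 from intervention) = 251
  H = 147 − 3·43 − 49 = -31
  X = 172 − 6·49 − 251 − 2·(-31) = -311
Policy B (H − 35, T := 79):
  N = 43
  A = 49
  T = 79
  H = 147 − 3·43 − 49 (−35 from intervention) = -66
  X = 172 − 6·49 − 79 − 2·(-66) = -69
X: -311 − (-69) = -242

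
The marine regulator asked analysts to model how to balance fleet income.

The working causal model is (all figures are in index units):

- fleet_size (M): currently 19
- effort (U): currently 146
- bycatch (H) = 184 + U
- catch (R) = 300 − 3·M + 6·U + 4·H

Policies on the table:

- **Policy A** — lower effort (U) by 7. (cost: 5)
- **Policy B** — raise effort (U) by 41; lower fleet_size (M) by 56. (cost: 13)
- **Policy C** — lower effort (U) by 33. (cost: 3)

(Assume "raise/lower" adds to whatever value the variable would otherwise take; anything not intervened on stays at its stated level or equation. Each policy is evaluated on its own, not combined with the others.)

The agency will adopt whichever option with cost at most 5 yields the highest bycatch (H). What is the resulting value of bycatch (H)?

Policy A (U − 7):
  U = 146 − 7 = 139
  H = 184 + 139 = 323
Policy C (U − 33):
  U = 146 − 33 = 113
  H = 184 + 113 = 297
Comparing — Policy A: H=323, Policy C: H=297. Highest is 323 (Policy A).

323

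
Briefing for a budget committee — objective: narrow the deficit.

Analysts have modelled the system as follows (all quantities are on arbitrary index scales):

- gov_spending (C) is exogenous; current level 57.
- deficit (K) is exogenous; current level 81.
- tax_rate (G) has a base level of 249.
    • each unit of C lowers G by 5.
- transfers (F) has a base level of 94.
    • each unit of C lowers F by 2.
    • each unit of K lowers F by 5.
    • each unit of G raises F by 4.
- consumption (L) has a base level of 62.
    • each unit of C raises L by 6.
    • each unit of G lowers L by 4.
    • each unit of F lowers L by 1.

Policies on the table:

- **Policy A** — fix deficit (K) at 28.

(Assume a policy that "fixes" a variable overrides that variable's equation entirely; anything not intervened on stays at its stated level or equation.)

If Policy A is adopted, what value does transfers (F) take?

-304

Policy A (K := 28):
  C = 57
  K = 28
  G = 249 − 5·57 = -36
  F = 94 − 2·57 − 5·28 + 4·(-36) = -304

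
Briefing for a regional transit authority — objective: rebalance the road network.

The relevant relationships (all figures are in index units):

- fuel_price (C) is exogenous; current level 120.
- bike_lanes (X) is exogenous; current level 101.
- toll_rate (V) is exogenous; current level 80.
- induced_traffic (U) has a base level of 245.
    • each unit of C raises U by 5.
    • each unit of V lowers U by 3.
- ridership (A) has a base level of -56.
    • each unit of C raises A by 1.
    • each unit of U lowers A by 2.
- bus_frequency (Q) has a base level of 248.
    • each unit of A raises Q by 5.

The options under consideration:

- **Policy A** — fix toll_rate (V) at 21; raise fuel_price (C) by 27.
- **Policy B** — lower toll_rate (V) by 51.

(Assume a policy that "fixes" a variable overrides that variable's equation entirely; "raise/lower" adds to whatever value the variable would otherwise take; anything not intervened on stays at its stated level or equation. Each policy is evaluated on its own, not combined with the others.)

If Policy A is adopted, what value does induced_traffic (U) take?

Policy A (V := 21, C + 27):
  C = 120 + 27 = 147
  V = 21
  U = 245 + 5·147 − 3·21 = 917

917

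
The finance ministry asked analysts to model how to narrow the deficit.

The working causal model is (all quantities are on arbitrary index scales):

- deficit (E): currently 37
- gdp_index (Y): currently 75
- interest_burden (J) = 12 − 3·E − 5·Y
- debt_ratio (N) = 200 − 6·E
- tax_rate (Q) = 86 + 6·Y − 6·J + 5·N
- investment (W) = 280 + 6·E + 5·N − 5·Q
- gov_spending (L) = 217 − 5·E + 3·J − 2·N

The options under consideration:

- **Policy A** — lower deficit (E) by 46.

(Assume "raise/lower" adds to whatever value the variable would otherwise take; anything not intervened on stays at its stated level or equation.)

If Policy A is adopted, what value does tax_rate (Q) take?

Policy A (E − 46):
  E = 37 − 46 = -9
  Y = 75
  J = 12 − 3·(-9) − 5·75 = -336
  N = 200 − 6·(-9) = 254
  Q = 86 + 6·75 − 6·(-336) + 5·254 = 3822

3822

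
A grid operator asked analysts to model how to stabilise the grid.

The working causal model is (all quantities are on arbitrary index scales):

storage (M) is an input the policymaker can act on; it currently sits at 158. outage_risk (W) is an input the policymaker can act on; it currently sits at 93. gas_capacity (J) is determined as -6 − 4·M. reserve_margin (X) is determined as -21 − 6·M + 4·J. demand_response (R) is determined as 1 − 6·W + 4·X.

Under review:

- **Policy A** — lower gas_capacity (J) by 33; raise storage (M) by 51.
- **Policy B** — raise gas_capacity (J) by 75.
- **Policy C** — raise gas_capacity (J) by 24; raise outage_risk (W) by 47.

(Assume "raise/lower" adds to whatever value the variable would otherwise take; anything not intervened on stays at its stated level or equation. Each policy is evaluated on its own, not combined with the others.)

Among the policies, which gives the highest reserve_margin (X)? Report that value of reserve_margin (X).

-3221

Policy A (J − 33, M + 51):
  M = 158 + 51 = 209
  J = -6 − 4·209 (−33 from intervention) = -875
  X = -21 − 6·209 + 4·(-875) = -4775
Policy B (J + 75):
  M = 158
  J = -6 − 4·158 (+75 from intervention) = -563
  X = -21 − 6·158 + 4·(-563) = -3221
Policy C (J + 24, W + 47):
  M = 158
  J = -6 − 4·158 (+24 from intervention) = -614
  X = -21 − 6·158 + 4·(-614) = -3425
Comparing — Policy A: X=-4775, Policy B: X=-3221, Policy C: X=-3425. Highest is -3221 (Policy B).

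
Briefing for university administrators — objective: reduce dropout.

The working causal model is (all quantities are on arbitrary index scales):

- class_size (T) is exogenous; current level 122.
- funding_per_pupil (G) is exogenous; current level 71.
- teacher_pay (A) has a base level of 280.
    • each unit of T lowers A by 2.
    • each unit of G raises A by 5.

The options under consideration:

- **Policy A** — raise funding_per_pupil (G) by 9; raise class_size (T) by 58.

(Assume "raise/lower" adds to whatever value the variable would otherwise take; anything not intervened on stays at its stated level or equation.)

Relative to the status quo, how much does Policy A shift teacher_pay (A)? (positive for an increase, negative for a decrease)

-71

Baseline:
  T = 122
  G = 71
  A = 280 − 2·122 + 5·71 = 391
Policy A (G + 9, T + 58):
  T = 122 + 58 = 180
  G = 71 + 9 = 80
  A = 280 − 2·180 + 5·80 = 320
Change in A: 320 − 391 = -71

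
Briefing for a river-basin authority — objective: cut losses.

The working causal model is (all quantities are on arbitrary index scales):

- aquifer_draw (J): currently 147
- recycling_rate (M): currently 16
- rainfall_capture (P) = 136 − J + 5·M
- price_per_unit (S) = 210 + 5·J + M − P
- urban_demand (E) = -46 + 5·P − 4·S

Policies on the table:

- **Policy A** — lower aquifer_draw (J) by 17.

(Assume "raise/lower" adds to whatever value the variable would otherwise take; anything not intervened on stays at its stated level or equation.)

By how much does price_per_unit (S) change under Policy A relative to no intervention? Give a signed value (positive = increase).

-102

Baseline:
  J = 147
  M = 16
  P = 136 − 147 + 5·16 = 69
  S = 210 + 5·147 + 16 − 69 = 892
Policy A (J − 17):
  J = 147 − 17 = 130
  M = 16
  P = 136 − 130 + 5·16 = 86
  S = 210 + 5·130 + 16 − 86 = 790
Change in S: 790 − 892 = -102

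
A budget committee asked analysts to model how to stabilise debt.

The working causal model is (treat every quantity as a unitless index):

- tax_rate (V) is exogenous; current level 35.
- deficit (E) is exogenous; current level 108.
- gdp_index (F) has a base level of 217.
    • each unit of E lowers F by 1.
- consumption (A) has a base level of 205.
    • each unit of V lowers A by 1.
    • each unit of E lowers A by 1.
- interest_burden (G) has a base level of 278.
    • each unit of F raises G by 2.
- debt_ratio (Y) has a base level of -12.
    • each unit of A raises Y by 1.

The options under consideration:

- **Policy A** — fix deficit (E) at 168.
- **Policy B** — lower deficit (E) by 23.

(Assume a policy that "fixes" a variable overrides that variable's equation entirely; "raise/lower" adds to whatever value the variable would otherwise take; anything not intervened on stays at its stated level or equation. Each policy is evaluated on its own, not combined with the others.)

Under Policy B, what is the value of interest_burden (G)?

542

Policy B (E − 23):
  E = 108 − 23 = 85
  F = 217 − 85 = 132
  G = 278 + 2·132 = 542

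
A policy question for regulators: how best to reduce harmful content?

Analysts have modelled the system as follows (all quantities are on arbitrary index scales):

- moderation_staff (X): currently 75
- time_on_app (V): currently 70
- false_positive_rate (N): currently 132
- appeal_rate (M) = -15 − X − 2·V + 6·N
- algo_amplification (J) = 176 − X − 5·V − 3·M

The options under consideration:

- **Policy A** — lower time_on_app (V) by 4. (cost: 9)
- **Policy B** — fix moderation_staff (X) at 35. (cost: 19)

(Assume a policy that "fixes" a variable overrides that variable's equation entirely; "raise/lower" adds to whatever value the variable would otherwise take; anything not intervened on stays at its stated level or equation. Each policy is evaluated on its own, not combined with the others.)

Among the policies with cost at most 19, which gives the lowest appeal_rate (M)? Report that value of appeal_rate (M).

570

Policy A (V − 4):
  X = 75
  V = 70 − 4 = 66
  N = 132
  M = -15 − 75 − 2·66 + 6·132 = 570
Policy B (X := 35):
  X = 35
  V = 70
  N = 132
  M = -15 − 35 − 2·70 + 6·132 = 602
Comparing — Policy A: M=570, Policy B: M=602. Lowest is 570 (Policy A).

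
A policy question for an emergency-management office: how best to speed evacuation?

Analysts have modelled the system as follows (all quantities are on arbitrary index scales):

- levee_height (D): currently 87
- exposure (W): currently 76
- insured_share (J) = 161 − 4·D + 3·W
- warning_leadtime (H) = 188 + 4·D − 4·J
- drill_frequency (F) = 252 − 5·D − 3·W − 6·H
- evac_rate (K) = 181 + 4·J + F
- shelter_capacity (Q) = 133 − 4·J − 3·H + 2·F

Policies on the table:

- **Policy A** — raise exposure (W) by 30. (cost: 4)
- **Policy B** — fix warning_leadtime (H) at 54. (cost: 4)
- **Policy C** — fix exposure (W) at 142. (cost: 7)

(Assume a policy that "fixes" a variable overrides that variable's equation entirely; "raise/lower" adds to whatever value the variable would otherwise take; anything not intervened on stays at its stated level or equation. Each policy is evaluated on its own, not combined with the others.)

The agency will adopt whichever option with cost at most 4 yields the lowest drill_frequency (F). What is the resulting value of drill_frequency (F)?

Policy A (W + 30):
  D = 87
  W = 76 + 30 = 106
  J = 161 − 4·87 + 3·106 = 131
  H = 188 + 4·87 − 4·131 = 12
  F = 252 − 5·87 − 3·106 − 6·12 = -573
Policy B (H := 54):
  D = 87
  W = 76
  J = 161 − 4·87 + 3·76 = 41
  H = 54
  F = 252 − 5·87 − 3·76 − 6·54 = -735
Comparing — Policy A: F=-573, Policy B: F=-735. Lowest is -735 (Policy B).

-735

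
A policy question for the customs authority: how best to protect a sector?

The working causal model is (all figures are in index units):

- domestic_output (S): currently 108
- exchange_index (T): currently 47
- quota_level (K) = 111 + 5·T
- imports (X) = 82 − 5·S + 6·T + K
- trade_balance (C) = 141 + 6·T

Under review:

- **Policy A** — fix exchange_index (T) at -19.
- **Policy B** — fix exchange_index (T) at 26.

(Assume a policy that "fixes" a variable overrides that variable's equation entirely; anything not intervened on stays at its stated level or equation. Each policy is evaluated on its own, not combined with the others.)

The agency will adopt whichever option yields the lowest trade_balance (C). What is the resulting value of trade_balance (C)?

Policy A (T := -19):
  T = -19
  C = 141 + 6·(-19) = 27
Policy B (T := 26):
  T = 26
  C = 141 + 6·26 = 297
Comparing — Policy A: C=27, Policy B: C=297. Lowest is 27 (Policy A).

27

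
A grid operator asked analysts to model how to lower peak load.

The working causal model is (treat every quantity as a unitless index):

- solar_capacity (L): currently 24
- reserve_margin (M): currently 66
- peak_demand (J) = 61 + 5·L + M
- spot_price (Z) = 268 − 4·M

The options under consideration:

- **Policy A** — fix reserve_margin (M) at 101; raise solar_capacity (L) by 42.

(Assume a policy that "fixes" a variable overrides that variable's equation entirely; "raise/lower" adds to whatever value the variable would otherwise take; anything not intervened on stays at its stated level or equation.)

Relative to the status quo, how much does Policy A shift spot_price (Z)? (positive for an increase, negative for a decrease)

-140

Baseline:
  M = 66
  Z = 268 − 4·66 = 4
Policy A (M := 101, L + 42):
  M = 101
  Z = 268 − 4·101 = -136
Change in Z: -136 − 4 = -140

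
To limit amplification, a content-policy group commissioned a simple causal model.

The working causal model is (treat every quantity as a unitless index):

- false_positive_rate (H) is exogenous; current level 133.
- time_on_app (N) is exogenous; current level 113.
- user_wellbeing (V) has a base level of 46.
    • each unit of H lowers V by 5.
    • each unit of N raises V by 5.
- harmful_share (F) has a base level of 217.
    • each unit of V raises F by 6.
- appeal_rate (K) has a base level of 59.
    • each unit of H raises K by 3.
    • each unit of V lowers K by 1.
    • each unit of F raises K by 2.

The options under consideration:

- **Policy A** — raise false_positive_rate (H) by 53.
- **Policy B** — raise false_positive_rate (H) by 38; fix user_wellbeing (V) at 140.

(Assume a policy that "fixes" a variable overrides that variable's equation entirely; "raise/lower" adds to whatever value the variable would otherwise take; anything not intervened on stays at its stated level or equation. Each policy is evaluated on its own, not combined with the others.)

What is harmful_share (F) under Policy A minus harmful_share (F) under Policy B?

Policy A (H + 53):
  H = 133 + 53 = 186
  N = 113
  V = 46 − 5·186 + 5·113 = -319
  F = 217 + 6·(-319) = -1697
Policy B (H + 38, V := 140):
  H = 133 + 38 = 171
  N = 113
  V = 140
  F = 217 + 6·140 = 1057
F: -1697 − 1057 = -2754

-2754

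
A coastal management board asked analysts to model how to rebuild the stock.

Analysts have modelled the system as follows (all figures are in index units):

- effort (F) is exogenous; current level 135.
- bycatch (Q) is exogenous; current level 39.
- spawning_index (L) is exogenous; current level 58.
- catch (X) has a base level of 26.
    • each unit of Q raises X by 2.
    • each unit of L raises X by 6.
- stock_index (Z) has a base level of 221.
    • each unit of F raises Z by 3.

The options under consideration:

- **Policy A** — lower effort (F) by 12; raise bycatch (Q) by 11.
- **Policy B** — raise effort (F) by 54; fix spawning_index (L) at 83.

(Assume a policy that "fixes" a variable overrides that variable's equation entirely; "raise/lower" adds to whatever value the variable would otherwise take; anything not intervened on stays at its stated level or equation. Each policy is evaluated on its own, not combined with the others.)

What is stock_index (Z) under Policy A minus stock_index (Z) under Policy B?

-198

Policy A (F − 12, Q + 11):
  F = 135 − 12 = 123
  Z = 221 + 3·123 = 590
Policy B (F + 54, L := 83):
  F = 135 + 54 = 189
  Z = 221 + 3·189 = 788
Z: 590 − 788 = -198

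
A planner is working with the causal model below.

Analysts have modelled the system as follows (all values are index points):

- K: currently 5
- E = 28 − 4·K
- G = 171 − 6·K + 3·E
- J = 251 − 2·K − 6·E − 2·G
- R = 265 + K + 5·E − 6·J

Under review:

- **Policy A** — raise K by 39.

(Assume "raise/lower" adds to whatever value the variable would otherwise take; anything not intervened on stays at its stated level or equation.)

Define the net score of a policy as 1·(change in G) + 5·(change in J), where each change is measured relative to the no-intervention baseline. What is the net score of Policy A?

Baseline:
  K = 5
  E = 28 − 4·5 = 8
  G = 171 − 6·5 + 3·8 = 165
  J = 251 − 2·5 − 6·8 − 2·165 = -137
Policy A (K + 39):
  K = 5 + 39 = 44
  E = 28 − 4·44 = -148
  G = 171 − 6·44 + 3·(-148) = -537
  J = 251 − 2·44 − 6·(-148) − 2·(-537) = 2125
ΔG = -537 − 165 = -702; ΔJ = 2125 − (-137) = 2262
Score = 1·(-702) + 5·2262 = 10608

10608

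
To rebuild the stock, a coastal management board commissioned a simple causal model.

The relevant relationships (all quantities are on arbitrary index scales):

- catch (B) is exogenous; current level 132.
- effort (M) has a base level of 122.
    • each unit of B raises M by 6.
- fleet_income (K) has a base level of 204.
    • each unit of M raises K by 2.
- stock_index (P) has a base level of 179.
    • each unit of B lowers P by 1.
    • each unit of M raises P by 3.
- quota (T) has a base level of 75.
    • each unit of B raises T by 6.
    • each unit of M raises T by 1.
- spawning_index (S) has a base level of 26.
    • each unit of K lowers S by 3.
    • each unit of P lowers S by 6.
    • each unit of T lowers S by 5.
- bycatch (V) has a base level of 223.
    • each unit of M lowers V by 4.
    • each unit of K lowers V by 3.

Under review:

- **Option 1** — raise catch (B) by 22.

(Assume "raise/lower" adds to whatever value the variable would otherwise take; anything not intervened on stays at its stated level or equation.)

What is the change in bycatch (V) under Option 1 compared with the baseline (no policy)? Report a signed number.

Baseline:
  B = 132
  M = 122 + 6·132 = 914
  K = 204 + 2·914 = 2032
  V = 223 − 4·914 − 3·2032 = -9529
Option 1 (B + 22):
  B = 132 + 22 = 154
  M = 122 + 6·154 = 1046
  K = 204 + 2·1046 = 2296
  V = 223 − 4·1046 − 3·2296 = -10849
Change in V: -10849 − (-9529) = -1320

-1320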